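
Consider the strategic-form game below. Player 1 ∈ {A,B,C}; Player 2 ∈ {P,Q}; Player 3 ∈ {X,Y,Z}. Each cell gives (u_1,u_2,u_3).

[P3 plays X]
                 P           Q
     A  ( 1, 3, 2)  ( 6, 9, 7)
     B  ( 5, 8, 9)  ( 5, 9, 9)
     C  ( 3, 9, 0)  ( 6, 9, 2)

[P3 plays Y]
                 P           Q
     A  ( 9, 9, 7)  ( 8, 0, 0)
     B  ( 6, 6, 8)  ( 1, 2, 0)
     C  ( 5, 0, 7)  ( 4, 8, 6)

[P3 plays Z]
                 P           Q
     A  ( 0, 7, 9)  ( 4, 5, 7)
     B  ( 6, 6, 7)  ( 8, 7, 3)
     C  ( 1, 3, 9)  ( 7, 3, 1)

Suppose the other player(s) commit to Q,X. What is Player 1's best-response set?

u_1(A vs Q,X) = 6
u_1(B vs Q,X) = 5
u_1(C vs Q,X) = 6
max payoff 6 at {A,C}

BR_1 = {A,C}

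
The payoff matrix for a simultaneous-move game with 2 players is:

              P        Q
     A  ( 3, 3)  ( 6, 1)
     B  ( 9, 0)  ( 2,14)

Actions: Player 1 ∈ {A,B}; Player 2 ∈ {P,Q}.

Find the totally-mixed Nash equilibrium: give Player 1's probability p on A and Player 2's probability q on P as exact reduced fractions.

P1 indiff ⇒ q·3+(1-q)·6 = q·9+(1-q)·2 ⇒ q(-6) = (1-q)(-4) ⇒ q = 2/5
P2 indiff ⇒ p·3+(1-p)·0 = p·1+(1-p)·14 ⇒ p(2) = (1-p)(14) ⇒ p = 7/8

P1 mixes 7/8 on A; P2 mixes 2/5 on P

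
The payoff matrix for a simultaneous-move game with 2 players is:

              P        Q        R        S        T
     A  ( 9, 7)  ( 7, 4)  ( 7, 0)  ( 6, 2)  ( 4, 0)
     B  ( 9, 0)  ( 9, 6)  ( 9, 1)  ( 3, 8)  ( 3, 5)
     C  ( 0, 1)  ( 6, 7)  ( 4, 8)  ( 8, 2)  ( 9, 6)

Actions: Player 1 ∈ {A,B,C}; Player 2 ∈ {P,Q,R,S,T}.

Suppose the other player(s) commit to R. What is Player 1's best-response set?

argmax u_1 = {B}

u_1(A vs R) = 7
u_1(B vs R) = 9
u_1(C vs R) = 4
max payoff 9 at {B}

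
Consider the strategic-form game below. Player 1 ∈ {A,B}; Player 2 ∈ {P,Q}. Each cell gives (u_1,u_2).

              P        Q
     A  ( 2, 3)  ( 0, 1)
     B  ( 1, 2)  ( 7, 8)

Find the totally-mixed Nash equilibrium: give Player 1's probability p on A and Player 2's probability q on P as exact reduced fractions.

P1 indiff ⇒ q·2+(1-q)·0 = q·1+(1-q)·7 ⇒ q(1) = (1-q)(7) ⇒ q = 7/8
P2 indiff ⇒ p·3+(1-p)·2 = p·1+(1-p)·8 ⇒ p(2) = (1-p)(6) ⇒ p = 3/4

p=3/4, q=7/8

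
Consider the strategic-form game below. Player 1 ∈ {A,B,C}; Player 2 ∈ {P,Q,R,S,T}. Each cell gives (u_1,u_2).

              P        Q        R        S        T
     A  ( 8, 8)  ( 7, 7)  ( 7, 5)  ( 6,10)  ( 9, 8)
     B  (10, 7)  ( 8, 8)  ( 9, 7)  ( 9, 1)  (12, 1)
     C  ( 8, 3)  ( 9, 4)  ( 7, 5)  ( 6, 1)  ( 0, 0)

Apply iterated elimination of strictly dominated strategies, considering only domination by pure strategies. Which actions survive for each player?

P1 drop A (B beats it: P:10>8 Q:8>7 R:9>7 S:9>6 T:12>9)
P2 drop P (Q beats it: B:8>7 C:4>3)
P2 drop S (Q beats it: B:8>1 C:4>1)
P2 drop T (Q beats it: B:8>1 C:4>0)
P1→{B,C} P2→{Q,R}

Remaining: P1:{B,C} P2:{Q,R}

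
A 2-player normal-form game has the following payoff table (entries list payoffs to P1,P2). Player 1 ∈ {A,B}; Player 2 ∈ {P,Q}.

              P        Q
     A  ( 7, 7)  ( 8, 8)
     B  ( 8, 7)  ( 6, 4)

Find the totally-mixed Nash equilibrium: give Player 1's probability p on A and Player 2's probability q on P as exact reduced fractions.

P1 mixes 3/4 on A; P2 mixes 2/3 on P

P1 indiff ⇒ q·7+(1-q)·8 = q·8+(1-q)·6 ⇒ q(-1) = (1-q)(-2) ⇒ q = 2/3
P2 indiff ⇒ p·7+(1-p)·7 = p·8+(1-p)·4 ⇒ p(-1) = (1-p)(-3) ⇒ p = 3/4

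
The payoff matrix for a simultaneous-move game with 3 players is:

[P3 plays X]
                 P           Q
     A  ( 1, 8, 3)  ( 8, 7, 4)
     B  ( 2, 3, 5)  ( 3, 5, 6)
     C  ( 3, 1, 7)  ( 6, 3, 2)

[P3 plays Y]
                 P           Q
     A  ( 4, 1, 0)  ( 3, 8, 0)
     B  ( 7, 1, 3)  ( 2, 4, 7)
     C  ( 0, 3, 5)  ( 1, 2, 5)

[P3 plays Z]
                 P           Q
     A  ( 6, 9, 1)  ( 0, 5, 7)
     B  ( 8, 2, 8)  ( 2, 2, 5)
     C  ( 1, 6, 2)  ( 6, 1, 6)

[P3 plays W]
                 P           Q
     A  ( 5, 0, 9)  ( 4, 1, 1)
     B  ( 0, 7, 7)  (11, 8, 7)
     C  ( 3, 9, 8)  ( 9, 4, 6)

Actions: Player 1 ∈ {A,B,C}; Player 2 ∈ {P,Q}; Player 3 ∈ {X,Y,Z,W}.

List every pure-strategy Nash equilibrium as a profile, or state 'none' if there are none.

(A,P,X): not NE [P1→C gives 3>1; P3→W gives 9>3]
(A,P,Y): not NE [P1→B gives 7>4; P2→Q gives 8>1; P3→W gives 9>0]
(A,P,Z): not NE [P1→B gives 8>6; P3→W gives 9>1]
(A,P,W): not NE [P2→Q gives 1>0]
(A,Q,X): not NE [P2→P gives 8>7; P3→Z gives 7>4]
(A,Q,Y): not NE [P3→Z gives 7>0]
(A,Q,Z): not NE [P1→C gives 6>0; P2→P gives 9>5]
(A,Q,W): not NE [P1→B gives 11>4; P3→Z gives 7>1]
(B,P,X): not NE [P1→C gives 3>2; P2→Q gives 5>3; P3→Z gives 8>5]
(B,P,Y): not NE [P2→Q gives 4>1; P3→Z gives 8>3]
(B,P,Z): NE
(B,P,W): not NE [P1→A gives 5>0; P2→Q gives 8>7; P3→Z gives 8>7]
(B,Q,X): not NE [P1→A gives 8>3; P3→W gives 7>6]
(B,Q,Y): not NE [P1→A gives 3>2]
(B,Q,Z): not NE [P1→C gives 6>2; P3→W gives 7>5]
(B,Q,W): NE
(C,P,X): not NE [P2→Q gives 3>1; P3→W gives 8>7]
(C,P,Y): not NE [P1→B gives 7>0; P3→W gives 8>5]
(C,P,Z): not NE [P1→B gives 8>1; P3→W gives 8>2]
(C,P,W): not NE [P1→A gives 5>3]
(C,Q,X): not NE [P1→A gives 8>6; P3→W gives 6>2]
(C,Q,Y): not NE [P1→A gives 3>1; P2→P gives 3>2; P3→W gives 6>5]
(C,Q,Z): not NE [P2→P gives 6>1]
(C,Q,W): not NE [P1→B gives 11>9; P2→P gives 9>4]

Nash profiles: (B,P,Z), (B,Q,W)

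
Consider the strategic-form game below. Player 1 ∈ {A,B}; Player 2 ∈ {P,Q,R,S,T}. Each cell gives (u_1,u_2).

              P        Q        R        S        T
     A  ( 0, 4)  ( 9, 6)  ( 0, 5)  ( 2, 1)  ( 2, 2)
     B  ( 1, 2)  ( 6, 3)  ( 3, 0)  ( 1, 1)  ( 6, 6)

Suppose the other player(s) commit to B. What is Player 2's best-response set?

BR_2 = {T}

u_2(P vs B) = 2
u_2(Q vs B) = 3
u_2(R vs B) = 0
u_2(S vs B) = 1
u_2(T vs B) = 6
max payoff 6 at {T}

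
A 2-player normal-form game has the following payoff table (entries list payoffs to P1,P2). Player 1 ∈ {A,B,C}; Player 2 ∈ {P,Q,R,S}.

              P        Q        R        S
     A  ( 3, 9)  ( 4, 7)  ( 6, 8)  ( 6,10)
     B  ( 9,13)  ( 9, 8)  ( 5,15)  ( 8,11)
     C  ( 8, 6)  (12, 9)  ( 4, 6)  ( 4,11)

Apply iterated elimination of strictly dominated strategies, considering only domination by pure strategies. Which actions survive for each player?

P2 drop Q (S beats it: A:10>7 B:11>8 C:11>9)
P1 drop C (B beats it: P:9>8 R:5>4 S:8>4)
P1→{A,B} P2→{P,R,S}

IESDS → P1:{A,B} P2:{P,R,S}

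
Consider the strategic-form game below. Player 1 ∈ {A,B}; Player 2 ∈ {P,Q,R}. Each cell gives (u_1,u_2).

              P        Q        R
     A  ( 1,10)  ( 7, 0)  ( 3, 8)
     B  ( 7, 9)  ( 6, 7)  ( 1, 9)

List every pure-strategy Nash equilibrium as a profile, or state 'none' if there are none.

Nash profiles: (B,P)

(A,P): not NE [P1→B gives 7>1]
(A,Q): not NE [P2→P gives 10>0]
(A,R): not NE [P2→P gives 10>8]
(B,P): NE
(B,Q): not NE [P1→A gives 7>6; P2→R gives 9>7]
(B,R): not NE [P1→A gives 3>1]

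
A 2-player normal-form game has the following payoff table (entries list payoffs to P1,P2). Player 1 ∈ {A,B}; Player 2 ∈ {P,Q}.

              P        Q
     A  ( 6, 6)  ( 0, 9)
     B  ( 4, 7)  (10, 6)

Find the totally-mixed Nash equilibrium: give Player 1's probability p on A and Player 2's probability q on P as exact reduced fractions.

P1 indiff ⇒ q·6+(1-q)·0 = q·4+(1-q)·10 ⇒ q(2) = (1-q)(10) ⇒ q = 5/6
P2 indiff ⇒ p·6+(1-p)·7 = p·9+(1-p)·6 ⇒ p(-3) = (1-p)(-1) ⇒ p = 1/4

P1 mixes 1/4 on A; P2 mixes 5/6 on P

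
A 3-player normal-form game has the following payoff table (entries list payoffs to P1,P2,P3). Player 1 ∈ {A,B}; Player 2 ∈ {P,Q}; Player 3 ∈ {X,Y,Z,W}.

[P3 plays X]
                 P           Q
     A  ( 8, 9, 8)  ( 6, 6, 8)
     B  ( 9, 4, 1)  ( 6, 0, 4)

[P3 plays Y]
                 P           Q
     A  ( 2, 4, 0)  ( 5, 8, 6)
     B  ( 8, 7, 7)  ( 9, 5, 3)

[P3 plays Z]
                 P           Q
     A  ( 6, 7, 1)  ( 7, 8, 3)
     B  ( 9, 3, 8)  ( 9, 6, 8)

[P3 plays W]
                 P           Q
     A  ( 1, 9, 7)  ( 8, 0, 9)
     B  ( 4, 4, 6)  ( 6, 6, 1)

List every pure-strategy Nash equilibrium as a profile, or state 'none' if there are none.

(A,P,X): not NE [P1→B gives 9>8]
(A,P,Y): not NE [P1→B gives 8>2; P2→Q gives 8>4; P3→X gives 8>0]
(A,P,Z): not NE [P1→B gives 9>6; P2→Q gives 8>7; P3→X gives 8>1]
(A,P,W): not NE [P1→B gives 4>1; P3→X gives 8>7]
(A,Q,X): not NE [P2→P gives 9>6; P3→W gives 9>8]
(A,Q,Y): not NE [P1→B gives 9>5; P3→W gives 9>6]
(A,Q,Z): not NE [P1→B gives 9>7; P3→W gives 9>3]
(A,Q,W): not NE [P2→P gives 9>0]
(B,P,X): not NE [P3→Z gives 8>1]
(B,P,Y): not NE [P3→Z gives 8>7]
(B,P,Z): not NE [P2→Q gives 6>3]
(B,P,W): not NE [P2→Q gives 6>4; P3→Z gives 8>6]
(B,Q,X): not NE [P2→P gives 4>0; P3→Z gives 8>4]
(B,Q,Y): not NE [P2→P gives 7>5; P3→Z gives 8>3]
(B,Q,Z): NE
(B,Q,W): not NE [P1→A gives 8>6; P3→Z gives 8>1]

NE set: (B,Q,Z)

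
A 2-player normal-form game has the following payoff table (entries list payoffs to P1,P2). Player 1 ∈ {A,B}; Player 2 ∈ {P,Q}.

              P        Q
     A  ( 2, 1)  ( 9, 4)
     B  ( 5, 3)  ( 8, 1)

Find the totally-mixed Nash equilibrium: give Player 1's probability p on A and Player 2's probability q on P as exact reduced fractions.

p=2/5, q=1/4

P1 indiff ⇒ q·2+(1-q)·9 = q·5+(1-q)·8 ⇒ q(-3) = (1-q)(-1) ⇒ q = 1/4
P2 indiff ⇒ p·1+(1-p)·3 = p·4+(1-p)·1 ⇒ p(-3) = (1-p)(-2) ⇒ p = 2/5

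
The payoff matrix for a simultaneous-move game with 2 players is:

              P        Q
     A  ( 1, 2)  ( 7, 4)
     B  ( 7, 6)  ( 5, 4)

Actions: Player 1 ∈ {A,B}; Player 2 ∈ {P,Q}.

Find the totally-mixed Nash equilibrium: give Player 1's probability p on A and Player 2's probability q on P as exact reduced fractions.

P1 mixes 1/2 on A; P2 mixes 1/4 on P

P1 indiff ⇒ q·1+(1-q)·7 = q·7+(1-q)·5 ⇒ q(-6) = (1-q)(-2) ⇒ q = 1/4
P2 indiff ⇒ p·2+(1-p)·6 = p·4+(1-p)·4 ⇒ p(-2) = (1-p)(-2) ⇒ p = 1/2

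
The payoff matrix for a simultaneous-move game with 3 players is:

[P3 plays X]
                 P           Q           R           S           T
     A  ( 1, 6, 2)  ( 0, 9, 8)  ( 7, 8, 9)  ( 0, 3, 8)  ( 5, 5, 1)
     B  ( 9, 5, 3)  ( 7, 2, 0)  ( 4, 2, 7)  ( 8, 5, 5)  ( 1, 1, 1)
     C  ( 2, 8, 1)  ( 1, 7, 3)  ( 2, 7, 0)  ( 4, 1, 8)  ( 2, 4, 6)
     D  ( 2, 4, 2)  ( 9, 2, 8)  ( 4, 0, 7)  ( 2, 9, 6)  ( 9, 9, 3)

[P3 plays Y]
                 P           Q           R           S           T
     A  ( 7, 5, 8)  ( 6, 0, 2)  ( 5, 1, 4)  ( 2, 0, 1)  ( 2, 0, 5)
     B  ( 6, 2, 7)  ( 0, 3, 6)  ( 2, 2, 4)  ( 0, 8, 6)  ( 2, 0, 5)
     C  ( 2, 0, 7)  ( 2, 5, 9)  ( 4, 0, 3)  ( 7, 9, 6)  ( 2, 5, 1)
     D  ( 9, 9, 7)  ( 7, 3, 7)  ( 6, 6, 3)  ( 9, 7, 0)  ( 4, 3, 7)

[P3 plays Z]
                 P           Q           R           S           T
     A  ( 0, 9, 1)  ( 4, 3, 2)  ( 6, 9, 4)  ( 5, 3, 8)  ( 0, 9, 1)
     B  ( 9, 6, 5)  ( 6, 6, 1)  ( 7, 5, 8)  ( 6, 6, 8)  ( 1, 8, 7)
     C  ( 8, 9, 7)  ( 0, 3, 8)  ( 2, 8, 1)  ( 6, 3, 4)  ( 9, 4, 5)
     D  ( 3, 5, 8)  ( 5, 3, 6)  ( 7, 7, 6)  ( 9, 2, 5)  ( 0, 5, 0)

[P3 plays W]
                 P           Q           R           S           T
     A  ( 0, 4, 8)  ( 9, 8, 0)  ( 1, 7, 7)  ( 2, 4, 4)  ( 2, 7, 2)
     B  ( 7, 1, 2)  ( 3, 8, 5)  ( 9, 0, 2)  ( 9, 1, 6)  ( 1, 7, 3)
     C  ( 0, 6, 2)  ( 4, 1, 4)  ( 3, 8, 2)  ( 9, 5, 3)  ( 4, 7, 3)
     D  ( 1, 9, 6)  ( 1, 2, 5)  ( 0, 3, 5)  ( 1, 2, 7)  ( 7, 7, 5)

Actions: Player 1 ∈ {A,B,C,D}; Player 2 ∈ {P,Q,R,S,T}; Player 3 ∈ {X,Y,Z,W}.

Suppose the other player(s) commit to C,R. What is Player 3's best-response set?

u_3(X vs C,R) = 0
u_3(Y vs C,R) = 3
u_3(Z vs C,R) = 1
u_3(W vs C,R) = 2
max payoff 3 at {Y}

argmax u_3 = {Y}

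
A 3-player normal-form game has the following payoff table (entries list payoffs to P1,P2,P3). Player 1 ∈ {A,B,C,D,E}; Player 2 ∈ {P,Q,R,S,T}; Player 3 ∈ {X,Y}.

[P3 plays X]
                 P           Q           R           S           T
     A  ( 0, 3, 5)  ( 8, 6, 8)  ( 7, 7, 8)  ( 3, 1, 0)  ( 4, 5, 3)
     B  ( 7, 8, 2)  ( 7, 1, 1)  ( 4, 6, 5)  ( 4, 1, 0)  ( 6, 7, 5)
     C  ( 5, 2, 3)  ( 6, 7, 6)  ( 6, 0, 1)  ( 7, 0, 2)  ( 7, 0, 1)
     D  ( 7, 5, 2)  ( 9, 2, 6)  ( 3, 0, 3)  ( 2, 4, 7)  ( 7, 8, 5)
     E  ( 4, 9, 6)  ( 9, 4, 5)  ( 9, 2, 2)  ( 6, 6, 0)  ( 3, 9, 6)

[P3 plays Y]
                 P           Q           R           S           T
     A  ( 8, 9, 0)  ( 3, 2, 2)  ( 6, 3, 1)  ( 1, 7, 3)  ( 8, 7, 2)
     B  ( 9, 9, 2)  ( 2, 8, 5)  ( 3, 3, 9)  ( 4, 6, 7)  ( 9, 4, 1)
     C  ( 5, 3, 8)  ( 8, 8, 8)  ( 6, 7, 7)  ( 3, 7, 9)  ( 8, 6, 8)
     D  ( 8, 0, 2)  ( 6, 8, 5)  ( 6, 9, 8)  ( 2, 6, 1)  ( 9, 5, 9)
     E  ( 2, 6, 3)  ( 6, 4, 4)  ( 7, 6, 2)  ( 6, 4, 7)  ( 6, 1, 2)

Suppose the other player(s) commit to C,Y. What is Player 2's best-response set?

u_2(P vs C,Y) = 3
u_2(Q vs C,Y) = 8
u_2(R vs C,Y) = 7
u_2(S vs C,Y) = 7
u_2(T vs C,Y) = 6
max payoff 8 at {Q}

argmax u_2 = {Q}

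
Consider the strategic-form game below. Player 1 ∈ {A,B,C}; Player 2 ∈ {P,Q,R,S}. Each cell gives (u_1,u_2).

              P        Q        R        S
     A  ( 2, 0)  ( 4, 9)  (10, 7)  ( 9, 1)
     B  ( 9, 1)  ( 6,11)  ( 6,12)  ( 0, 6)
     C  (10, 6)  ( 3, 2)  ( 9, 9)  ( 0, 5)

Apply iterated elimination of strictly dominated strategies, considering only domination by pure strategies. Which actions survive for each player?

P2 drop P (R beats it: A:7>0 B:12>1 C:9>6)
P1 drop C (A beats it: Q:4>3 R:10>9 S:9>0)
P2 drop S (Q beats it: A:9>1 B:11>6)
P1→{A,B} P2→{Q,R}

IESDS → P1:{A,B} P2:{Q,R}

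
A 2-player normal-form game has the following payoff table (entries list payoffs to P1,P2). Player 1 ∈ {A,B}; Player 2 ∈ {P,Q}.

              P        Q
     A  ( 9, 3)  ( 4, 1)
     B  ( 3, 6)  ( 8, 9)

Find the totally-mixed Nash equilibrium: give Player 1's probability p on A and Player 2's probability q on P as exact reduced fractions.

P1 indiff ⇒ q·9+(1-q)·4 = q·3+(1-q)·8 ⇒ q(6) = (1-q)(4) ⇒ q = 2/5
P2 indiff ⇒ p·3+(1-p)·6 = p·1+(1-p)·9 ⇒ p(2) = (1-p)(3) ⇒ p = 3/5

(p,q) = (3/5, 2/5)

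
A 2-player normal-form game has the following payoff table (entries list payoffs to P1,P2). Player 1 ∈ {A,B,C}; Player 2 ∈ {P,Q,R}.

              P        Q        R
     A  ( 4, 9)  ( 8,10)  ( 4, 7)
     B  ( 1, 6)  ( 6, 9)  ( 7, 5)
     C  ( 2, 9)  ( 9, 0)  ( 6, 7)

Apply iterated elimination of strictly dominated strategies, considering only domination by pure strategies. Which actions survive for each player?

P2 drop R (P beats it: A:9>7 B:6>5 C:9>7)
P1 drop B (A beats it: P:4>1 Q:8>6)
P1→{A,C} P2→{P,Q}

IESDS → P1:{A,C} P2:{P,Q}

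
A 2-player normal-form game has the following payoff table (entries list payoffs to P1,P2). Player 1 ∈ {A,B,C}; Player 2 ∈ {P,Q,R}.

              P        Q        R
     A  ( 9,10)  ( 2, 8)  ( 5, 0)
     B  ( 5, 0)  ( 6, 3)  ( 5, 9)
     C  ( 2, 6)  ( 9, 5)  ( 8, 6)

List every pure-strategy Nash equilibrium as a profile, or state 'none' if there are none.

Nash profiles: (A,P), (C,R)

(A,P): NE
(A,Q): not NE [P1→C gives 9>2; P2→P gives 10>8]
(A,R): not NE [P1→C gives 8>5; P2→P gives 10>0]
(B,P): not NE [P1→A gives 9>5; P2→R gives 9>0]
(B,Q): not NE [P1→C gives 9>6; P2→R gives 9>3]
(B,R): not NE [P1→C gives 8>5]
(C,P): not NE [P1→A gives 9>2]
(C,Q): not NE [P2→R gives 6>5]
(C,R): NE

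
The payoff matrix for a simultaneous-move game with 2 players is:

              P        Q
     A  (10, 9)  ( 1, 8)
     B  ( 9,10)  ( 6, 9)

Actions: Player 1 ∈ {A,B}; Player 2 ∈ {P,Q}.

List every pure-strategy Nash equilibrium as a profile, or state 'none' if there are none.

Nash profiles: (A,P)

(A,P): NE
(A,Q): not NE [P1→B gives 6>1; P2→P gives 9>8]
(B,P): not NE [P1→A gives 10>9]
(B,Q): not NE [P2→P gives 10>9]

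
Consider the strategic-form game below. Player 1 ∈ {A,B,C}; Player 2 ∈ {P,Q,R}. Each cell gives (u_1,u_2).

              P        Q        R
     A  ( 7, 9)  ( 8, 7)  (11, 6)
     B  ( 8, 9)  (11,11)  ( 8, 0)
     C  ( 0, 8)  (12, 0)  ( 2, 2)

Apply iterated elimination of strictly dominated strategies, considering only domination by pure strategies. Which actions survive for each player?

Remaining: P1:{B,C} P2:{P,Q}

P2 drop R (P beats it: A:9>6 B:9>0 C:8>2)
P1 drop A (B beats it: P:8>7 Q:11>8)
P1→{B,C} P2→{P,Q}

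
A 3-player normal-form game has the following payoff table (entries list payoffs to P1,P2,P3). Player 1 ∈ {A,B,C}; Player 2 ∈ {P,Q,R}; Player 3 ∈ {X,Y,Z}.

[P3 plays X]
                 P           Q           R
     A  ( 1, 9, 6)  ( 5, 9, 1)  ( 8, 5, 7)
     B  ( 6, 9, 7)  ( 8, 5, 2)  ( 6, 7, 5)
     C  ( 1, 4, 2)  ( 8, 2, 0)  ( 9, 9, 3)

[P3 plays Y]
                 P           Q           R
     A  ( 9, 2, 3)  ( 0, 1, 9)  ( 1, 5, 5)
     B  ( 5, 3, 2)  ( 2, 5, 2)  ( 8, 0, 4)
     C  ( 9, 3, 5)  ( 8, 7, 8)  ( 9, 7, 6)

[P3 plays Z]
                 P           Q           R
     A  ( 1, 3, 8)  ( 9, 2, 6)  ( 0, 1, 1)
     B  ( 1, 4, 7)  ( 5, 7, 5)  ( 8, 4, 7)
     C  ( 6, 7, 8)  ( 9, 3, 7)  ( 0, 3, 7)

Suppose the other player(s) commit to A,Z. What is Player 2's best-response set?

u_2(P vs A,Z) = 3
u_2(Q vs A,Z) = 2
u_2(R vs A,Z) = 1
max payoff 3 at {P}

argmax u_2 = {P}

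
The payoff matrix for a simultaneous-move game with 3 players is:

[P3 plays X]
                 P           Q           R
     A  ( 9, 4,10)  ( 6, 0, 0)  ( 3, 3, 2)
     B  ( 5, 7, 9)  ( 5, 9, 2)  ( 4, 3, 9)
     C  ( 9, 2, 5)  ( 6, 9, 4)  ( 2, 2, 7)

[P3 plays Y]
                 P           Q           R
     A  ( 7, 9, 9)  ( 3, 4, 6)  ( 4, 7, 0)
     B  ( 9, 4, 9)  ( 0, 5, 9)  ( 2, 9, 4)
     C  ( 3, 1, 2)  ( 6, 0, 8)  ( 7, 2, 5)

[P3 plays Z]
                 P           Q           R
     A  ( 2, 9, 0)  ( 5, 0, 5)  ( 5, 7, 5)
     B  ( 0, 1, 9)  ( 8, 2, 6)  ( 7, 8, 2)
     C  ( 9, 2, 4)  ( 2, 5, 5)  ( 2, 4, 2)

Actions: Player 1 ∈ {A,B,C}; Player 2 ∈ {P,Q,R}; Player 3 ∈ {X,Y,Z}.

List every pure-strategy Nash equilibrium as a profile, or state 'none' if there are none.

(A,P,X): NE
(A,P,Y): not NE [P1→B gives 9>7; P3→X gives 10>9]
(A,P,Z): not NE [P1→C gives 9>2; P3→X gives 10>0]
(A,Q,X): not NE [P2→P gives 4>0; P3→Y gives 6>0]
(A,Q,Y): not NE [P1→C gives 6>3; P2→P gives 9>4]
(A,Q,Z): not NE [P1→B gives 8>5; P2→P gives 9>0; P3→Y gives 6>5]
(A,R,X): not NE [P1→B gives 4>3; P2→P gives 4>3; P3→Z gives 5>2]
(A,R,Y): not NE [P1→C gives 7>4; P2→P gives 9>7; P3→Z gives 5>0]
(A,R,Z): not NE [P1→B gives 7>5; P2→P gives 9>7]
(B,P,X): not NE [P1→C gives 9>5; P2→Q gives 9>7]
(B,P,Y): not NE [P2→R gives 9>4]
(B,P,Z): not NE [P1→C gives 9>0; P2→R gives 8>1]
(B,Q,X): not NE [P1→C gives 6>5; P3→Y gives 9>2]
(B,Q,Y): not NE [P1→C gives 6>0; P2→R gives 9>5]
(B,Q,Z): not NE [P2→R gives 8>2; P3→Y gives 9>6]
(B,R,X): not NE [P2→Q gives 9>3]
(B,R,Y): not NE [P1→C gives 7>2; P3→X gives 9>4]
(B,R,Z): not NE [P3→X gives 9>2]
(C,P,X): not NE [P2→Q gives 9>2]
(C,P,Y): not NE [P1→B gives 9>3; P2→R gives 2>1; P3→X gives 5>2]
(C,P,Z): not NE [P2→Q gives 5>2; P3→X gives 5>4]
(C,Q,X): not NE [P3→Y gives 8>4]
(C,Q,Y): not NE [P2→R gives 2>0]
(C,Q,Z): not NE [P1→B gives 8>2; P3→Y gives 8>5]
(C,R,X): not NE [P1→B gives 4>2; P2→Q gives 9>2]
(C,R,Y): not NE [P3→X gives 7>5]
(C,R,Z): not NE [P1→B gives 7>2; P2→Q gives 5>4; P3→X gives 7>2]

Nash profiles: (A,P,X)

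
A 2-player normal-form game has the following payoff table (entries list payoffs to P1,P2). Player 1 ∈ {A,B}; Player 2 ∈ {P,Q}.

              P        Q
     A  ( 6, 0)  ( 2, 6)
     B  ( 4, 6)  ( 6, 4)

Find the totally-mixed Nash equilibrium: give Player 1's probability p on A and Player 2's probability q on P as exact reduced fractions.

P1 indiff ⇒ q·6+(1-q)·2 = q·4+(1-q)·6 ⇒ q(2) = (1-q)(4) ⇒ q = 2/3
P2 indiff ⇒ p·0+(1-p)·6 = p·6+(1-p)·4 ⇒ p(-6) = (1-p)(-2) ⇒ p = 1/4

P1 mixes 1/4 on A; P2 mixes 2/3 on P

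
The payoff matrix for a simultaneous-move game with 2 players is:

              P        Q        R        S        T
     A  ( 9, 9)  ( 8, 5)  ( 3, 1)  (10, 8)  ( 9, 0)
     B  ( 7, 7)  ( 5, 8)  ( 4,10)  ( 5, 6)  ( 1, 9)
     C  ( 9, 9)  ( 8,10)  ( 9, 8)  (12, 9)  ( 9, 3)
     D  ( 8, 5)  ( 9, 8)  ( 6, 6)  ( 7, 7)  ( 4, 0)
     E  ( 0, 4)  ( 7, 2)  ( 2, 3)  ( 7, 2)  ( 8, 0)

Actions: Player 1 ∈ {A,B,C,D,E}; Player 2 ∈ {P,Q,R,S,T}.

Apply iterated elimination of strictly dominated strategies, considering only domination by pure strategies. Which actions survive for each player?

Survivors P1:{A,C,D} P2:{P,Q,S}

P1 drop B (C beats it: P:9>7 Q:8>5 R:9>4 S:12>5 T:9>1)
P1 drop E (A beats it: P:9>0 Q:8>7 R:3>2 S:10>7 T:9>8)
P2 drop R (Q beats it: A:5>1 C:10>8 D:8>6)
P2 drop T (P beats it: A:9>0 C:9>3 D:5>0)
P1→{A,C,D} P2→{P,Q,S}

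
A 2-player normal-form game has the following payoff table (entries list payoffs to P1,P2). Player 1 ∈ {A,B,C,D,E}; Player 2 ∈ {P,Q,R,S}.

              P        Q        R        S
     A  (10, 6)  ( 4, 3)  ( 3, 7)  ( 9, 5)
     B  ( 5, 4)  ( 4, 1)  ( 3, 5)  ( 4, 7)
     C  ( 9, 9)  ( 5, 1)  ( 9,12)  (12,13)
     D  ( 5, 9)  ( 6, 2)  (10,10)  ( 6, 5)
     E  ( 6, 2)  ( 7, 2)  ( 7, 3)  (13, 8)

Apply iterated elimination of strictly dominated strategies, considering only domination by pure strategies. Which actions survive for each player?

P1 drop B (C beats it: P:9>5 Q:5>4 R:9>3 S:12>4)
P2 drop P (R beats it: A:7>6 C:12>9 D:10>9 E:3>2)
P1 drop A (C beats it: Q:5>4 R:9>3 S:12>9)
P2 drop Q (R beats it: C:12>1 D:10>2 E:3>2)
P1→{C,D,E} P2→{R,S}

Remaining: P1:{C,D,E} P2:{R,S}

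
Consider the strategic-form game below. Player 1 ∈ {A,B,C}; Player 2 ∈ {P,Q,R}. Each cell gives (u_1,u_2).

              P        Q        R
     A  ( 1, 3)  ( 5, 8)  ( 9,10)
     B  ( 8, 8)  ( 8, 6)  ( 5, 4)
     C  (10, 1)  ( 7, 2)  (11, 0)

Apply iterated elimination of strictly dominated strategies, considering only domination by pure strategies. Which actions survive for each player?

P1 drop A (C beats it: P:10>1 Q:7>5 R:11>9)
P2 drop R (P beats it: B:8>4 C:1>0)
P1→{B,C} P2→{P,Q}

Survivors P1:{B,C} P2:{P,Q}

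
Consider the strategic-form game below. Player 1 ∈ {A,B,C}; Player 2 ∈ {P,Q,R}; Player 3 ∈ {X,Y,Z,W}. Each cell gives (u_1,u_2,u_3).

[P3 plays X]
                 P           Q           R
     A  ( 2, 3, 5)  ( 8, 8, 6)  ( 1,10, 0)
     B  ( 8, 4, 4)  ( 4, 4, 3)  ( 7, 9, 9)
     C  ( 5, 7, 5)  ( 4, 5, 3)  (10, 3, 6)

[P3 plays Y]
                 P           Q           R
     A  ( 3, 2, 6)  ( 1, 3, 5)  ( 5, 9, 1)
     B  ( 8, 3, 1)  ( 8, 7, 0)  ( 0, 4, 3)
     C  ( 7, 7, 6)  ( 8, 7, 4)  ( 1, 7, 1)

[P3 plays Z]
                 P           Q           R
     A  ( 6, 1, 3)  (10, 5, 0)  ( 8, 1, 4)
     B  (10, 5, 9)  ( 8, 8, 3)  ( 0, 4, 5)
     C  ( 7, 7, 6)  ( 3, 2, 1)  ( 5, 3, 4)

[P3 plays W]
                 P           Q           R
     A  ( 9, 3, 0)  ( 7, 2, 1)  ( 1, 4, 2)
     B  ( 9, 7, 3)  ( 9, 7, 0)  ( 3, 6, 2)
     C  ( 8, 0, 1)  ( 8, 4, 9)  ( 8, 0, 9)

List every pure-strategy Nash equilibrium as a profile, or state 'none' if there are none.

PSNE: ∅

(A,P,X): not NE [P1→B gives 8>2; P2→R gives 10>3; P3→Y gives 6>5]
(A,P,Y): not NE [P1→B gives 8>3; P2→R gives 9>2]
(A,P,Z): not NE [P1→B gives 10>6; P2→Q gives 5>1; P3→Y gives 6>3]
(A,P,W): not NE [P2→R gives 4>3; P3→Y gives 6>0]
(A,Q,X): not NE [P2→R gives 10>8]
(A,Q,Y): not NE [P1→C gives 8>1; P2→R gives 9>3; P3→X gives 6>5]
(A,Q,Z): not NE [P3→X gives 6>0]
(A,Q,W): not NE [P1→B gives 9>7; P2→R gives 4>2; P3→X gives 6>1]
(A,R,X): not NE [P1→C gives 10>1; P3→Z gives 4>0]
(A,R,Y): not NE [P3→Z gives 4>1]
(A,R,Z): not NE [P2→Q gives 5>1]
(A,R,W): not NE [P1→C gives 8>1; P3→Z gives 4>2]
(B,P,X): not NE [P2→R gives 9>4; P3→Z gives 9>4]
(B,P,Y): not NE [P2→Q gives 7>3; P3→Z gives 9>1]
(B,P,Z): not NE [P2→Q gives 8>5]
(B,P,W): not NE [P3→Z gives 9>3]
(B,Q,X): not NE [P1→A gives 8>4; P2→R gives 9>4]
(B,Q,Y): not NE [P3→Z gives 3>0]
(B,Q,Z): not NE [P1→A gives 10>8]
(B,Q,W): not NE [P3→Z gives 3>0]
(B,R,X): not NE [P1→C gives 10>7]
(B,R,Y): not NE [P1→A gives 5>0; P2→Q gives 7>4; P3→X gives 9>3]
(B,R,Z): not NE [P1→A gives 8>0; P2→Q gives 8>4; P3→X gives 9>5]
(B,R,W): not NE [P1→C gives 8>3; P2→Q gives 7>6; P3→X gives 9>2]
(C,P,X): not NE [P1→B gives 8>5; P3→Z gives 6>5]
(C,P,Y): not NE [P1→B gives 8>7]
(C,P,Z): not NE [P1→B gives 10>7]
(C,P,W): not NE [P1→B gives 9>8; P2→Q gives 4>0; P3→Z gives 6>1]
(C,Q,X): not NE [P1→A gives 8>4; P2→P gives 7>5; P3→W gives 9>3]
(C,Q,Y): not NE [P3→W gives 9>4]
(C,Q,Z): not NE [P1→A gives 10>3; P2→P gives 7>2; P3→W gives 9>1]
(C,Q,W): not NE [P1→B gives 9>8]
(C,R,X): not NE [P2→P gives 7>3; P3→W gives 9>6]
(C,R,Y): not NE [P1→A gives 5>1; P3→W gives 9>1]
(C,R,Z): not NE [P1→A gives 8>5; P2→P gives 7>3; P3→W gives 9>4]
(C,R,W): not NE [P2→Q gives 4>0]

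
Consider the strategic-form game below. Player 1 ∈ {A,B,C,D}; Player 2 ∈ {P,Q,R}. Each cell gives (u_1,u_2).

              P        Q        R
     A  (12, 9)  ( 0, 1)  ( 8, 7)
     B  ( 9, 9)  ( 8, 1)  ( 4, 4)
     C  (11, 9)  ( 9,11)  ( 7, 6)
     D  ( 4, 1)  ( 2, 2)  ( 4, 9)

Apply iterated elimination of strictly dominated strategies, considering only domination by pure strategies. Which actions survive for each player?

IESDS → P1:{A,C} P2:{P,Q}

P1 drop B (C beats it: P:11>9 Q:9>8 R:7>4)
P1 drop D (C beats it: P:11>4 Q:9>2 R:7>4)
P2 drop R (P beats it: A:9>7 C:9>6)
P1→{A,C} P2→{P,Q}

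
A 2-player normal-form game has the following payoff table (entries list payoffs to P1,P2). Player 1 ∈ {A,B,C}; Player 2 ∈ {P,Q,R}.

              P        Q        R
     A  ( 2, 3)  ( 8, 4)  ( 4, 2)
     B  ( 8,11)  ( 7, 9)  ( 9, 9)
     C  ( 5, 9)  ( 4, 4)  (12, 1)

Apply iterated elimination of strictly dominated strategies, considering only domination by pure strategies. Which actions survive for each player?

Survivors P1:{A,B} P2:{P,Q}

P2 drop R (P beats it: A:3>2 B:11>9 C:9>1)
P1 drop C (B beats it: P:8>5 Q:7>4)
P1→{A,B} P2→{P,Q}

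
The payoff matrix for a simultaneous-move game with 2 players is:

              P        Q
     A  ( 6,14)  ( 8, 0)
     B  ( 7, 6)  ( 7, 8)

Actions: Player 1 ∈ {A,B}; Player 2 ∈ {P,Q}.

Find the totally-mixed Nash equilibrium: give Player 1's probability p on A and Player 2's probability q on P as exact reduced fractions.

P1 indiff ⇒ q·6+(1-q)·8 = q·7+(1-q)·7 ⇒ q(-1) = (1-q)(-1) ⇒ q = 1/2
P2 indiff ⇒ p·14+(1-p)·6 = p·0+(1-p)·8 ⇒ p(14) = (1-p)(2) ⇒ p = 1/8

P1 mixes 1/8 on A; P2 mixes 1/2 on P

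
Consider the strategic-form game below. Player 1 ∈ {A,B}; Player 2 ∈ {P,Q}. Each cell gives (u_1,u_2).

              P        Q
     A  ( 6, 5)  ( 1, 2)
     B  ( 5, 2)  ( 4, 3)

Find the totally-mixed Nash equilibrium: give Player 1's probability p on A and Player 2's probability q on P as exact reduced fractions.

P1 indiff ⇒ q·6+(1-q)·1 = q·5+(1-q)·4 ⇒ q(1) = (1-q)(3) ⇒ q = 3/4
P2 indiff ⇒ p·5+(1-p)·2 = p·2+(1-p)·3 ⇒ p(3) = (1-p)(1) ⇒ p = 1/4

P1 mixes 1/4 on A; P2 mixes 3/4 on P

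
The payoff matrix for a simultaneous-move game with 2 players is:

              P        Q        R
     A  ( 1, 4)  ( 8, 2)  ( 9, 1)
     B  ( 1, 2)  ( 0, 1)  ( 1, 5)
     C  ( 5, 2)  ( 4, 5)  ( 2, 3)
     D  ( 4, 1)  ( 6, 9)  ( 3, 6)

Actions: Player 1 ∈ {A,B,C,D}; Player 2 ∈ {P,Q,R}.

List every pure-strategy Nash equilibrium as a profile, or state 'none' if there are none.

(A,P): not NE [P1→C gives 5>1]
(A,Q): not NE [P2→P gives 4>2]
(A,R): not NE [P2→P gives 4>1]
(B,P): not NE [P1→C gives 5>1; P2→R gives 5>2]
(B,Q): not NE [P1→A gives 8>0; P2→R gives 5>1]
(B,R): not NE [P1→A gives 9>1]
(C,P): not NE [P2→Q gives 5>2]
(C,Q): not NE [P1→A gives 8>4]
(C,R): not NE [P1→A gives 9>2; P2→Q gives 5>3]
(D,P): not NE [P1→C gives 5>4; P2→Q gives 9>1]
(D,Q): not NE [P1→A gives 8>6]
(D,R): not NE [P1→A gives 9>3; P2→Q gives 9>6]

Equilibria: none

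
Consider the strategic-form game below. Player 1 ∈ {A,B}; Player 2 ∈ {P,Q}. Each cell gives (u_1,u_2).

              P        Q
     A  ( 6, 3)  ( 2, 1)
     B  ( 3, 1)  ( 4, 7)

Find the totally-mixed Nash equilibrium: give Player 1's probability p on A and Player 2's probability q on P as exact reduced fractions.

P1 indiff ⇒ q·6+(1-q)·2 = q·3+(1-q)·4 ⇒ q(3) = (1-q)(2) ⇒ q = 2/5
P2 indiff ⇒ p·3+(1-p)·1 = p·1+(1-p)·7 ⇒ p(2) = (1-p)(6) ⇒ p = 3/4

p=3/4, q=2/5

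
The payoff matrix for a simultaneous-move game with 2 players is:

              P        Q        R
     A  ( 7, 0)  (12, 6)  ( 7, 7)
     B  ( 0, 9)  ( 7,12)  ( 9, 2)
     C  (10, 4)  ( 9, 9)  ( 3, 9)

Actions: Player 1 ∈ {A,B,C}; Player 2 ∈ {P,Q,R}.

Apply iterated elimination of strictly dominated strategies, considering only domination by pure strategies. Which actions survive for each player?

Remaining: P1:{A,B} P2:{Q,R}

P2 drop P (Q beats it: A:6>0 B:12>9 C:9>4)
P1 drop C (A beats it: Q:12>9 R:7>3)
P1→{A,B} P2→{Q,R}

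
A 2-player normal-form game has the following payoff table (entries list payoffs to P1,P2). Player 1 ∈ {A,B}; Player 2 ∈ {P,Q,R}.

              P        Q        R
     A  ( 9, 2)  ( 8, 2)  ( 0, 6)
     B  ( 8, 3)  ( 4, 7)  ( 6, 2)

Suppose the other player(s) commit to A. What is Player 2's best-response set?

P2 best: {R}

u_2(P vs A) = 2
u_2(Q vs A) = 2
u_2(R vs A) = 6
max payoff 6 at {R}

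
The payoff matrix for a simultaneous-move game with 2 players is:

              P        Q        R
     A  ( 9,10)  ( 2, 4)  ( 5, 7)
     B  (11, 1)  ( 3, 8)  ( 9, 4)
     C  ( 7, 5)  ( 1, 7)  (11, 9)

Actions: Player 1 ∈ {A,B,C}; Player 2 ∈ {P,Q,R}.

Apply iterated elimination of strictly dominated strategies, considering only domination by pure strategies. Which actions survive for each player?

P1 drop A (B beats it: P:11>9 Q:3>2 R:9>5)
P2 drop P (Q beats it: B:8>1 C:7>5)
P1→{B,C} P2→{Q,R}

Remaining: P1:{B,C} P2:{Q,R}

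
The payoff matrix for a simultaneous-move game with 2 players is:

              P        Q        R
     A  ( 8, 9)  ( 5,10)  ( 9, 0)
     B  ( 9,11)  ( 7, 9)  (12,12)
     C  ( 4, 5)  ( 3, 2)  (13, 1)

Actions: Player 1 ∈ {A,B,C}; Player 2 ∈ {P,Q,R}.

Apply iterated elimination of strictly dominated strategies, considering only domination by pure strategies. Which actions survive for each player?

Survivors P1:{B,C} P2:{P,R}

P1 drop A (B beats it: P:9>8 Q:7>5 R:12>9)
P2 drop Q (P beats it: B:11>9 C:5>2)
P1→{B,C} P2→{P,R}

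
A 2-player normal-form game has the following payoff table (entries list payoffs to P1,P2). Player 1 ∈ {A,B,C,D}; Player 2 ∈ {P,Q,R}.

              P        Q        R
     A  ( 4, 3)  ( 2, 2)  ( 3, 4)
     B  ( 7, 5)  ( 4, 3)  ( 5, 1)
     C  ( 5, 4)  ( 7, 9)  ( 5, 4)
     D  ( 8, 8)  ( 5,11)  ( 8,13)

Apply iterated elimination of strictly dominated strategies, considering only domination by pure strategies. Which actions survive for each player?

P1 drop A (B beats it: P:7>4 Q:4>2 R:5>3)
P1 drop B (D beats it: P:8>7 Q:5>4 R:8>5)
P2 drop P (Q beats it: C:9>4 D:11>8)
P1→{C,D} P2→{Q,R}

IESDS → P1:{C,D} P2:{Q,R}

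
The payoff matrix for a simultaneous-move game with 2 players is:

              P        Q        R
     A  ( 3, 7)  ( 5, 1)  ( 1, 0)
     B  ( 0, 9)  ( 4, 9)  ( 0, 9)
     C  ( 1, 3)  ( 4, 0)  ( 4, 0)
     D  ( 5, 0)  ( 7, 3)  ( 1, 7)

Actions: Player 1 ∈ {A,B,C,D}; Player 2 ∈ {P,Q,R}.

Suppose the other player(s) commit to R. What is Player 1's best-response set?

argmax u_1 = {C}

u_1(A vs R) = 1
u_1(B vs R) = 0
u_1(C vs R) = 4
u_1(D vs R) = 1
max payoff 4 at {C}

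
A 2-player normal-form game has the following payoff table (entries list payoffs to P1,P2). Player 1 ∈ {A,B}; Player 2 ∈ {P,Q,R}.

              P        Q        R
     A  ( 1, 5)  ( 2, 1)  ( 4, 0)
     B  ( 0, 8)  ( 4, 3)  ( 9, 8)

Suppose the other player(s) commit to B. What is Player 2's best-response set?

BR_2 = {P,R}

u_2(P vs B) = 8
u_2(Q vs B) = 3
u_2(R vs B) = 8
max payoff 8 at {P,R}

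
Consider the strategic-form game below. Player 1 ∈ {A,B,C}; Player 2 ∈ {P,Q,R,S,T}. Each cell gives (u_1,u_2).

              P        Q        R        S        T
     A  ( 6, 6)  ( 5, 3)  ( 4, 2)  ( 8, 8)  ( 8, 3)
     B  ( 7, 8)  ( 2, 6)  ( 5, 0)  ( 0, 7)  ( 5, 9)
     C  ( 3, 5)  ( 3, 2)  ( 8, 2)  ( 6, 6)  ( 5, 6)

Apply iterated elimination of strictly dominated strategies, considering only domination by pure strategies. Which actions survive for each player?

P2 drop Q (P beats it: A:6>3 B:8>6 C:5>2)
P2 drop R (P beats it: A:6>2 B:8>0 C:5>2)
P1 drop C (A beats it: P:6>3 S:8>6 T:8>5)
P1→{A,B} P2→{P,S,T}

IESDS → P1:{A,B} P2:{P,S,T}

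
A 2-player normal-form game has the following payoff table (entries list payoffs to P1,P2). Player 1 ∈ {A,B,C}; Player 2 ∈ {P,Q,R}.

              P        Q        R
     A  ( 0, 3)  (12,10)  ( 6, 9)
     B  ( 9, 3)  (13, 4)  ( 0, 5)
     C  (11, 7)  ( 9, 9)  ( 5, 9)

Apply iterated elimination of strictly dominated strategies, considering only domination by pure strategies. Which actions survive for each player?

Survivors P1:{A,B} P2:{Q,R}

P2 drop P (Q beats it: A:10>3 B:4>3 C:9>7)
P1 drop C (A beats it: Q:12>9 R:6>5)
P1→{A,B} P2→{Q,R}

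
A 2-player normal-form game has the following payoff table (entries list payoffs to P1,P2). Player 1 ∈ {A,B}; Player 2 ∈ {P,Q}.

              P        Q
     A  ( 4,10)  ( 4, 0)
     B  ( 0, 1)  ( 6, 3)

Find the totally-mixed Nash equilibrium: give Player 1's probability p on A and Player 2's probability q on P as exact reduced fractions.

P1 indiff ⇒ q·4+(1-q)·4 = q·0+(1-q)·6 ⇒ q(4) = (1-q)(2) ⇒ q = 1/3
P2 indiff ⇒ p·10+(1-p)·1 = p·0+(1-p)·3 ⇒ p(10) = (1-p)(2) ⇒ p = 1/6

(p,q) = (1/6, 1/3)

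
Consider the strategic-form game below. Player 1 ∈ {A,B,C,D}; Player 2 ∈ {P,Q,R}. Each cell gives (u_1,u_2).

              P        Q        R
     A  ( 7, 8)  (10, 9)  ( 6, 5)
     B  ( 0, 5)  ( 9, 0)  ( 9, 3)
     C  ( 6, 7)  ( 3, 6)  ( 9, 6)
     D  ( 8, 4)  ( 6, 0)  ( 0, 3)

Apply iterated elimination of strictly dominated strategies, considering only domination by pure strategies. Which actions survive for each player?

P2 drop R (P beats it: A:8>5 B:5>3 C:7>6 D:4>3)
P1 drop B (A beats it: P:7>0 Q:10>9)
P1 drop C (A beats it: P:7>6 Q:10>3)
P1→{A,D} P2→{P,Q}

Survivors P1:{A,D} P2:{P,Q}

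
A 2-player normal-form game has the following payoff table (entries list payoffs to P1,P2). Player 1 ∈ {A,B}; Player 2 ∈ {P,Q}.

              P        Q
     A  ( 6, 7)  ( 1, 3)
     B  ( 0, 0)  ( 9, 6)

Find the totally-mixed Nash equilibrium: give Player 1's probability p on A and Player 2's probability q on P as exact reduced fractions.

P1 mixes 3/5 on A; P2 mixes 4/7 on P

P1 indiff ⇒ q·6+(1-q)·1 = q·0+(1-q)·9 ⇒ q(6) = (1-q)(8) ⇒ q = 4/7
P2 indiff ⇒ p·7+(1-p)·0 = p·3+(1-p)·6 ⇒ p(4) = (1-p)(6) ⇒ p = 3/5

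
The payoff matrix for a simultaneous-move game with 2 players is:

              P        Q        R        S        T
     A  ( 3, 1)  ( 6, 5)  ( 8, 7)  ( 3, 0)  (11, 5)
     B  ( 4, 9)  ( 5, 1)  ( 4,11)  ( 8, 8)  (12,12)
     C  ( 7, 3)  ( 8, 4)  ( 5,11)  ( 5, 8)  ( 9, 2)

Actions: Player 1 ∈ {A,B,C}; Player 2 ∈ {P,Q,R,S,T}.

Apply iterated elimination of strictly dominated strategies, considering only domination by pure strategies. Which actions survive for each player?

Survivors P1:{A,B} P2:{R,T}

P2 drop P (R beats it: A:7>1 B:11>9 C:11>3)
P2 drop Q (R beats it: A:7>5 B:11>1 C:11>4)
P2 drop S (R beats it: A:7>0 B:11>8 C:11>8)
P1 drop C (A beats it: R:8>5 T:11>9)
P1→{A,B} P2→{R,T}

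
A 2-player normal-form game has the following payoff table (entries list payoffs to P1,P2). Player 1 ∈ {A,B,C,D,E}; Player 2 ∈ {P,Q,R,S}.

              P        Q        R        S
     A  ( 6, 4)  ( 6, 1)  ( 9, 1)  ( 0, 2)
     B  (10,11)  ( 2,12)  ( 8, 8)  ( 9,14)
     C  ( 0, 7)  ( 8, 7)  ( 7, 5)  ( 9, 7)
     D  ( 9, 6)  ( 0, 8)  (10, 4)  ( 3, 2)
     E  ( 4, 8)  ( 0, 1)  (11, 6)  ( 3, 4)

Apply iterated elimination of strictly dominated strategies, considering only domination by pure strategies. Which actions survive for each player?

P2 drop R (P beats it: A:4>1 B:11>8 C:7>5 D:6>4 E:8>6)
P1 drop D (B beats it: P:10>9 Q:2>0 S:9>3)
P1 drop E (B beats it: P:10>4 Q:2>0 S:9>3)
P1→{A,B,C} P2→{P,Q,S}

Survivors P1:{A,B,C} P2:{P,Q,S}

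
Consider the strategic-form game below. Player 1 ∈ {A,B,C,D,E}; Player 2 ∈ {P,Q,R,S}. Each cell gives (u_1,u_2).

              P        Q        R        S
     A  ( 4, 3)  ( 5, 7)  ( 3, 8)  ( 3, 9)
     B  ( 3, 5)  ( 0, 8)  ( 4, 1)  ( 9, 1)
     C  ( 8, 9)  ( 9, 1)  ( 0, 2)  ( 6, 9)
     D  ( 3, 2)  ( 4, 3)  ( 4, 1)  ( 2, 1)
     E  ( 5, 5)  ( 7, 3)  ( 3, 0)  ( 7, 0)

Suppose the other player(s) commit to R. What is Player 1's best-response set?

argmax u_1 = {B,D}

u_1(A vs R) = 3
u_1(B vs R) = 4
u_1(C vs R) = 0
u_1(D vs R) = 4
u_1(E vs R) = 3
max payoff 4 at {B,D}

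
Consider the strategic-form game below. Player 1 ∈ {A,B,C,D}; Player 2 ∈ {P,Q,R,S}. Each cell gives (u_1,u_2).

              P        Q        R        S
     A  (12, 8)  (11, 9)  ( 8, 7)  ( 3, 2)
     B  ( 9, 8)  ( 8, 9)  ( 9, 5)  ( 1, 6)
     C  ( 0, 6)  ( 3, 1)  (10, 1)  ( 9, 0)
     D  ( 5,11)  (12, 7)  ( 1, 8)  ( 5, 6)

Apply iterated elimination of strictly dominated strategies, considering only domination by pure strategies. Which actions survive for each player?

P2 drop R (P beats it: A:8>7 B:8>5 C:6>1 D:11>8)
P1 drop B (A beats it: P:12>9 Q:11>8 S:3>1)
P2 drop S (P beats it: A:8>2 C:6>0 D:11>6)
P1 drop C (A beats it: P:12>0 Q:11>3)
P1→{A,D} P2→{P,Q}

IESDS → P1:{A,D} P2:{P,Q}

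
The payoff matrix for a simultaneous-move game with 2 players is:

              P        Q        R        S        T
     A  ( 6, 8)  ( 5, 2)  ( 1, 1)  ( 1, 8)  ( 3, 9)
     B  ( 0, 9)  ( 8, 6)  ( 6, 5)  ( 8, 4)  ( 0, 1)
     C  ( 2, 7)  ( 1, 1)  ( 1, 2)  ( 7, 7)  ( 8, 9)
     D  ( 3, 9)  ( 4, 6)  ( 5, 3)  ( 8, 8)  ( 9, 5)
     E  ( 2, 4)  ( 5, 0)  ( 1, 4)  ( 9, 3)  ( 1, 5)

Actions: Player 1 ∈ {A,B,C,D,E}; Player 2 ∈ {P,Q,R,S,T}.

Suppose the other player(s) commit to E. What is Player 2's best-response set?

u_2(P vs E) = 4
u_2(Q vs E) = 0
u_2(R vs E) = 4
u_2(S vs E) = 3
u_2(T vs E) = 5
max payoff 5 at {T}

P2 best: {T}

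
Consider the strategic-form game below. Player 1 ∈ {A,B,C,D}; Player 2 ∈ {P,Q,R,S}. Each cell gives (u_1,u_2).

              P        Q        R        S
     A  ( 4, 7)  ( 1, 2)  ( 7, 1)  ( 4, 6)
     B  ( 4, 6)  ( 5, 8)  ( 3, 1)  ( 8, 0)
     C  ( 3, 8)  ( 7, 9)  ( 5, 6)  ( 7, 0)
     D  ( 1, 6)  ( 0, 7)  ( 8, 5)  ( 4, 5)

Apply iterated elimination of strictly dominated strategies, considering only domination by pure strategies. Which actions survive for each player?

P2 drop R (P beats it: A:7>1 B:6>1 C:8>6 D:6>5)
P1 drop D (B beats it: P:4>1 Q:5>0 S:8>4)
P2 drop S (P beats it: A:7>6 B:6>0 C:8>0)
P1→{A,B,C} P2→{P,Q}

Survivors P1:{A,B,C} P2:{P,Q}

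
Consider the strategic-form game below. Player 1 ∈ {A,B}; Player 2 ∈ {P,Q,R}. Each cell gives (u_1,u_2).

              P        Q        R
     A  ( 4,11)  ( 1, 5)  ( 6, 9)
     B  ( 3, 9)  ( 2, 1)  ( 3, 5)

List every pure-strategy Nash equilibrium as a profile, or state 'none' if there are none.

PSNE = {(A,P)}

(A,P): NE
(A,Q): not NE [P1→B gives 2>1; P2→P gives 11>5]
(A,R): not NE [P2→P gives 11>9]
(B,P): not NE [P1→A gives 4>3]
(B,Q): not NE [P2→P gives 9>1]
(B,R): not NE [P1→A gives 6>3; P2→P gives 9>5]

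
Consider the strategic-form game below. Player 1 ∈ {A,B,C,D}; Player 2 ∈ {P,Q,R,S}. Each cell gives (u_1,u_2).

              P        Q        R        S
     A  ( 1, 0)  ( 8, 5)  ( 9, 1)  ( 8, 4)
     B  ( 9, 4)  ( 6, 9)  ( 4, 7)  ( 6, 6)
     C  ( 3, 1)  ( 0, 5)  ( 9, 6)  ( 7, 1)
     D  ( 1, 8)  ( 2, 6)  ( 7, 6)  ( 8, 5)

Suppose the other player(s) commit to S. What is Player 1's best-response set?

P1 best: {A,D}

u_1(A vs S) = 8
u_1(B vs S) = 6
u_1(C vs S) = 7
u_1(D vs S) = 8
max payoff 8 at {A,D}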